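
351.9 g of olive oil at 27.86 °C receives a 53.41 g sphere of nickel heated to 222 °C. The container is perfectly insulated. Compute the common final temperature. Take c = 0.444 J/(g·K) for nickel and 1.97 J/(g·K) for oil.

T_f ≈ 34.3 °C

Setting the total heat transfer to zero:
53.41*0.444*(T − 222) + 351.9*1.97*(T − 27.86) = 0
(23.71 + 693.24) T = 23.71*222 + 693.24*27.86
T ≈ 34.28 °C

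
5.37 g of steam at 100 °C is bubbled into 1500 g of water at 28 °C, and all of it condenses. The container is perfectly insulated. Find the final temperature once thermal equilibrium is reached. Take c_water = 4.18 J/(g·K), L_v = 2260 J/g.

Sum of m c ΔT and latent-heat terms is zero:
condense steam: −5.37×2260 = −12136
  condensed water 100 °C→T: 22.45(T − 100)
  water warms: 1500×4.18×(T − 28) = 6270(T − 28)
6292.4 T = 12136 + 2244.7 + 175560 = 189941
T ≈ 30.19 °C, under the boiling point, so the assumption holds.

T_f ≈ 30.2 °C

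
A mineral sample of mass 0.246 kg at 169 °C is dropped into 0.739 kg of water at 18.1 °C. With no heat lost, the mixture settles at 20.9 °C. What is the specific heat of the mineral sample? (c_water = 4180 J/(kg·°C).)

c ≈ 237 J/(kg·°C)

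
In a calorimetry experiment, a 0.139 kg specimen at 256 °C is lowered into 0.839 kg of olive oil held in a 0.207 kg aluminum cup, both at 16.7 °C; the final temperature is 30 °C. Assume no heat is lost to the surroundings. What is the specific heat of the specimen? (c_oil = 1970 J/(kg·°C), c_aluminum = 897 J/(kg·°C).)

Taking heat into each body as positive, Σ m c ΔT = 0:
0.139×c×(30 − 256) + 0.839×1970×(30 − 16.7) + 0.207×897×(30 − 16.7) = 0
-31.41 c = -24452
c = -24452/-31.41 ≈ 778.4 J/(kg·°C)

c ≈ 778 J/(kg·°C)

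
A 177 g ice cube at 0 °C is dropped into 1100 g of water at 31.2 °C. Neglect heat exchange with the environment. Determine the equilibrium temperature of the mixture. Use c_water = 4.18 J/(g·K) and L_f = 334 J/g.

T_f ≈ 15.8 °C

Setting the total heat transfer to zero:
fusion: m_ice L_f = 177·334 = 59118; warm the meltwater: 739.86 T; water cools: 1100·4.18·(T − 31.2) = 4598(T − 31.2)
5337.9 T = 143458 − 59118 = 84340
T ≈ 15.80 °C (positive, so assuming full melt was valid).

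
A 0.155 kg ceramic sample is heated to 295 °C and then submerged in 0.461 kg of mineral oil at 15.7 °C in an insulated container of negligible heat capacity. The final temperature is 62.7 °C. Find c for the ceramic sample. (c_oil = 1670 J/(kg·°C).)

Heat gained plus heat lost sum to zero:
0.155·c·(62.7 − 295) + 0.461·1670·(62.7 − 15.7) = 0
-36.01 c = -36184
c = -36184/-36.01 ≈ 1005 J/(kg·°C)

c ≈ 1000 J/(kg·°C)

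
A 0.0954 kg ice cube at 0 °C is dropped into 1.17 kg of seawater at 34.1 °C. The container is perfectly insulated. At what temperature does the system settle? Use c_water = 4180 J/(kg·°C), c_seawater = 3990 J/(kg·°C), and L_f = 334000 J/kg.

Setting the total heat transfer to zero:
latent heat to melt: 0.0954·334000 = 31864; meltwater 0→T: 0.0954·4180·T = 398.77 T; seawater cools: 1.17·3990·(T − 34.1) = 4668.3(T − 34.1)
5067.1 T = 159189 − 31864 = 127325
T ≈ 25.13 °C — above 0 °C, consistent with complete melting.

T_f ≈ 25.1 °C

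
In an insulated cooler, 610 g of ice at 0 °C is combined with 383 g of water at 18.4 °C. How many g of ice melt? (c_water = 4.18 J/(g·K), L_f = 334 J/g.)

m_melted ≈ 88.2 g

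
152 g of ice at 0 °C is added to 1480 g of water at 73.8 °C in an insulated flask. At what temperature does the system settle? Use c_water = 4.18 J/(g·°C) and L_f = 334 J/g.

T_f ≈ 59.5 °C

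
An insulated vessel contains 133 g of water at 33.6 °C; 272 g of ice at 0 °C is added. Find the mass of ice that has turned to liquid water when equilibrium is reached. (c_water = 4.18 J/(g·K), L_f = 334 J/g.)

m_melted ≈ 55.9 g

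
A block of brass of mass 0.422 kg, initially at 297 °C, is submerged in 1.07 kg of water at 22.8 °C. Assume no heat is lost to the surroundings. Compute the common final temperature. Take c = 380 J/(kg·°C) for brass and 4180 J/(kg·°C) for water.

Set heat shed by the hot body equal to heat absorbed by the cold body:
0.422·380·(297 − T) = 1.07·4180·(T − 22.8)
160.36(297 − T) = 4472.6(T − 22.8)
4633 T = 149602  ⇒  T ≈ 32.29 °C

T_f ≈ 32.3 °C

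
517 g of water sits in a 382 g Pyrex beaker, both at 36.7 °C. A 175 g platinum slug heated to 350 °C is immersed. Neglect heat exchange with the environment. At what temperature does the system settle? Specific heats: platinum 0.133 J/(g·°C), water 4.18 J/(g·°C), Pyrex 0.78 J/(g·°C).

Taking heat into each body as positive, Σ m c ΔT = 0:
175×0.133×(T − 350) + 517×4.18×(T − 36.7) + 382×0.78×(T − 36.7) = 0
(23.28 + 2161.1 + 297.96) T = 23.28×350 + 2161.1×36.7 + 297.96×36.7
T ≈ 39.64 °C

T_f ≈ 39.6 °C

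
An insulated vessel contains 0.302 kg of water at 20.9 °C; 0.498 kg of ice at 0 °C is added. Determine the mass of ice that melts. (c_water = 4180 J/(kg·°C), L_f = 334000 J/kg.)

m_melted ≈ 0.079 kg

Cooling the water to 0 °C releases 0.302×4180×20.9 = 26383 J.
Fully melting the ice requires m_ice L_f = 0.498×334000 = 166332 J.
Since 26383 < 166332 J, not all the ice melts; equilibrium is at 0 °C.
m_melt = 26383 / L_f = 0.07899 kg.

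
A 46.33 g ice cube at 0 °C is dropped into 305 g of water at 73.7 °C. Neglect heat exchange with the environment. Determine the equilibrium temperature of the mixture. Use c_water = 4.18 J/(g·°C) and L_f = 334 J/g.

Let T be the final temperature. ΣQ_i = 0:
latent heat to melt: 46.33·334 = 15474
  meltwater 0→T: 46.33·4.18·T = 193.66 T
  water cools: 305·4.18·(T − 73.7) = 1274.9(T − 73.7)
1468.6 T = 93960 − 15474 = 78486
T ≈ 53.44 °C. Since T > 0 °C, the all-ice-melts assumption holds.

T_f ≈ 53.4 °C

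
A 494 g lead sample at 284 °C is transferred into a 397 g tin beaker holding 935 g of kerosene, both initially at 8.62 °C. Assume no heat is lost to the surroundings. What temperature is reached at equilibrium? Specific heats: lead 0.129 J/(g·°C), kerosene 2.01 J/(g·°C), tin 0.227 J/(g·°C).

With ΣQ=0 the equilibrium temperature is the m·c-weighted mean:
T_f = (63.73×284 + 1879.3×8.62 + 90.12×8.62) / (63.73 + 1879.3 + 90.12)
    = 35075 / 2033.2 ≈ 17.25 °C

T_f ≈ 17.3 °C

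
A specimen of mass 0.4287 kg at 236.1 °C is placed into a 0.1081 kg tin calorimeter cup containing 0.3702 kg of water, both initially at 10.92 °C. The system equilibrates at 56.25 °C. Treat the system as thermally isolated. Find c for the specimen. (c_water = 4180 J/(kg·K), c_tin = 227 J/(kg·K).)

c ≈ 924 J/(kg·K)

Taking heat into each body as positive, Σ m c ΔT = 0:
0.4287×c×(56.25 − 236.1) + 0.3702×4180×(56.25 − 10.92) + 0.1081×227×(56.25 − 10.92) = 0
-77.1 c = -71258
c = -71258/-77.1 ≈ 924.2 J/(kg·K)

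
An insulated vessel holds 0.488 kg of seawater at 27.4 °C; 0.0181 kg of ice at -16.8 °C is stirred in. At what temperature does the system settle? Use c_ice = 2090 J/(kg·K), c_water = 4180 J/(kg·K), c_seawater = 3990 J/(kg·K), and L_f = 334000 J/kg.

Setting the total heat transfer to zero:
warm ice to 0 °C: 0.0181·2090·(0 − (-16.8)) = 635.53; melt ice: 0.0181·334000 = 6045.4; warm the meltwater: 75.66 T; seawater: 1947.1(T − 27.4)
2022.8 T = 53351 − 6680.9 = 46670
T ≈ 23.07 °C (positive, so assuming full melt was valid).

T_f ≈ 23.1 °C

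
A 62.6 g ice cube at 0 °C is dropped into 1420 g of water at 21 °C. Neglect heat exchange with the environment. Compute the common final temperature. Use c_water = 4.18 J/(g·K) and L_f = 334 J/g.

Conservation of energy gives ΣQ = 0:
latent heat to melt: 62.6×334 = 20908
  warm the meltwater: 261.67 T
  water cools: 1420×4.18×(T − 21) = 5935.6(T − 21)
6197.3 T = 124648 − 20908 = 103739
T ≈ 16.74 °C. Since T > 0 °C, the all-ice-melts assumption holds.

T_f ≈ 16.7 °C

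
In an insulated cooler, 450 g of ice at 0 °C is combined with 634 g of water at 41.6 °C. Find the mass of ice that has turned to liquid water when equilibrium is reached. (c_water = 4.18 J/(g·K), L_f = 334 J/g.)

m_melted ≈ 330 g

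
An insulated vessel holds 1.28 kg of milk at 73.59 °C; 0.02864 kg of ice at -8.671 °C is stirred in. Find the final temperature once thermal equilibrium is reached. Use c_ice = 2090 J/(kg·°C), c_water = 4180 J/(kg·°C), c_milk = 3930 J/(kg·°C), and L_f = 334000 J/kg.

T_f ≈ 69.9 °C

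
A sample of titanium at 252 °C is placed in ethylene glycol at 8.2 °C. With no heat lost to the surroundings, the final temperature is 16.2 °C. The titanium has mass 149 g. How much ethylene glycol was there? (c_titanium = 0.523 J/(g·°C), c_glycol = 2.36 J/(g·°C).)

Setting the total heat transfer to zero:
149×0.523×(16.2 − 252) + m×2.36×(16.2 − 8.2) = 0
18.88 m = 18375
m = 18375/18.88 ≈ 973.3 g

m ≈ 973 g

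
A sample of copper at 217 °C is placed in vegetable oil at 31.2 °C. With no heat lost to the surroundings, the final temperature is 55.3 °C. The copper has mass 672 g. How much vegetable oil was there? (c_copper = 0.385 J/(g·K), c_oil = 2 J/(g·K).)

m ≈ 868 g

Taking heat into each body as positive, Σ m c ΔT = 0:
672·0.385·(55.3 − 217) + m·2·(55.3 − 31.2) = 0
48.2 m = 41835
m = 41835/48.2 ≈ 867.9 g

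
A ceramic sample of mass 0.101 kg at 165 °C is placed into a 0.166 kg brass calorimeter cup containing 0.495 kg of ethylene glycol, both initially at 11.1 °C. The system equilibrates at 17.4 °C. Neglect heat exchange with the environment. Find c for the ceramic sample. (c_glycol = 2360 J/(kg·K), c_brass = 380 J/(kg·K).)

Heat gained plus heat lost sum to zero:
0.101·c·(17.4 − 165) + 0.495·2360·(17.4 − 11.1) + 0.166·380·(17.4 − 11.1) = 0
-14.91 c = -7757.1
c = -7757.1/-14.91 ≈ 520.3 J/(kg·K)

c ≈ 520 J/(kg·K)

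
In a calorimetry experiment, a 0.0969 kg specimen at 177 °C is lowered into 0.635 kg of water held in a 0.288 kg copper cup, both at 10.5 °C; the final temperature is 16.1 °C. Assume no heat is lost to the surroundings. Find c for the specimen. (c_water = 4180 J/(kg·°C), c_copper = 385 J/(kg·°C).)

Setting the total heat transfer to zero:
0.0969·c·(16.1 − 177) + 0.635·4180·(16.1 − 10.5) + 0.288·385·(16.1 − 10.5) = 0
-15.59 c = -15485
c = -15485/-15.59 ≈ 993.2 J/(kg·°C)

c ≈ 993 J/(kg·°C)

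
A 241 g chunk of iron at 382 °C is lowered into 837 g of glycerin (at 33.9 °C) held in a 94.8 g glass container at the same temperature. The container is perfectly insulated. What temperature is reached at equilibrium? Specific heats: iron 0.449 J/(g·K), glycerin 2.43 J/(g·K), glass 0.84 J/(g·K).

T_f ≈ 50.9 °C

Let T be the final temperature. ΣQ_i = 0:
241*0.449*(T − 382) + 837*2.43*(T − 33.9) + 94.8*0.84*(T − 33.9) = 0
108.21(T − 382) + 2033.9(T − 33.9) + 79.63(T − 33.9) = 0
2221.8 T = 112985
T = 112985 / 2221.8 = 50.9 °C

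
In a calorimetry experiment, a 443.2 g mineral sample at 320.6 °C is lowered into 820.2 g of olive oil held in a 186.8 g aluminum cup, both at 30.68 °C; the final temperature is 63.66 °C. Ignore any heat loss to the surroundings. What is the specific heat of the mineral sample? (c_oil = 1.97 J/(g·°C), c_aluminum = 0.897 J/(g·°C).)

c ≈ 0.516 J/(g·°C)

Conservation of energy gives ΣQ = 0:
443.2×c×(63.66 − 320.6) + 820.2×1.97×(63.66 − 30.68) + 186.8×0.897×(63.66 − 30.68) = 0
-113876 c = -58815
c = -58815/-113876 ≈ 0.5165 J/(g·°C)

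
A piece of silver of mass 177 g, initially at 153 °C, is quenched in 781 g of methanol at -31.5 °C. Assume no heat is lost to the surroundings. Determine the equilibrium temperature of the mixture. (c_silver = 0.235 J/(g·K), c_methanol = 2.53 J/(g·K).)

Setting the total heat transfer to zero:
177*0.235*(T − 153) + 781*2.53*(T − (-31.5)) = 0
41.59(T − 153) + 1975.9(T − (-31.5)) = 0
2017.5 T = -55878
T = -55878 / 2017.5 = -27.7 °C

T_f ≈ -27.7 °C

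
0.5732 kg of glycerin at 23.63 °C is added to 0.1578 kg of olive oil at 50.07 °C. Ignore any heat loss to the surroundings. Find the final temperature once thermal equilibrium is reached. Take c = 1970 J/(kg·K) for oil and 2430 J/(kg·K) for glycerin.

T_f is the heat-capacity-weighted average of the initial temperatures:
T_f = (310.87×50.07 + 1392.9×23.63) / (310.87 + 1392.9)
    = 48479 / 1703.7 ≈ 28.45 °C

T_f ≈ 28.5 °C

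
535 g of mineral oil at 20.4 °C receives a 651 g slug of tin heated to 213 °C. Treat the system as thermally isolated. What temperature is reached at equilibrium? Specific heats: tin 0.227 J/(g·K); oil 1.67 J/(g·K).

T_f ≈ 47.7 °C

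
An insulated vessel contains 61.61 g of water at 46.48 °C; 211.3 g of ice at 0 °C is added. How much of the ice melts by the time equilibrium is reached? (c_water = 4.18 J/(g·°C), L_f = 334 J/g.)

Heat available from the water dropping to 0 °C: 61.61×4.18×46.48 = 11970 J.
To melt every bit of ice: 211.3×334 = 70574 J.
11970 J < 70574 J, so only part of the ice melts and the system sits at 0 °C.
m_melt = 11970 / L_f = 35.84 g.

m_melted ≈ 35.8 g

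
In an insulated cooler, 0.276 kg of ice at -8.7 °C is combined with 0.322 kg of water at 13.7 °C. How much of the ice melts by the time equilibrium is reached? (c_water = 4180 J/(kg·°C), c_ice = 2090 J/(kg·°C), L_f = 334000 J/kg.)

m_melted ≈ 0.0402 kg

Water can give up m c ΔT = 0.322×4180×13.7 = 18440 J before reaching 0 °C.
Warming the ice to 0 °C takes 0.276×2090×8.7 = 5018.5 J, leaving 13421 J for melting.
Melting all 0.276 kg of ice would need 0.276×334000 = 92184 J.
13421 J < 92184 J, so only part of the ice melts and the system sits at 0 °C.
Mass melted = 13421/334000 ≈ 0.04018 kg.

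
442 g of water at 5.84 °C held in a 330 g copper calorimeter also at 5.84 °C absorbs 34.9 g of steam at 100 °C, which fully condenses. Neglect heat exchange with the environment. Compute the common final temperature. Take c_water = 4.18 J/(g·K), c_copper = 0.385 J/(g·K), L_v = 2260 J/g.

T_f ≈ 49.5 °C

Heat gained plus heat lost sum to zero:
latent heat released on condensation: 34.9×2260 = 78874; condensed water 100 °C→T: 145.88(T − 100); original water: 1847.6(T − 5.84); cup: 127.05(T − 5.84)
2120.5 T = 78874 + 14588 + 11532 = 104994
T ≈ 49.51 °C (< 100 °C, so full condensation is consistent).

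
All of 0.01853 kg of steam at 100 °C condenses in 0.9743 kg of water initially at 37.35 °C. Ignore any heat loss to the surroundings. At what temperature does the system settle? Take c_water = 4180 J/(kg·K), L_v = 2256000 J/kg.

Taking heat into each body as positive, Σ m c ΔT = 0:
steam→water at 100 °C releases m L_v = 0.01853·2256000 = 41804; condensate cools 100→T: 0.01853·4180·(T − 100) = 77.46(T − 100); original water: 4072.6(T − 37.35)
4150 T = 41804 + 7745.5 + 152111 = 201660
T ≈ 48.59 °C, under the boiling point, so the assumption holds.

T_f ≈ 48.6 °C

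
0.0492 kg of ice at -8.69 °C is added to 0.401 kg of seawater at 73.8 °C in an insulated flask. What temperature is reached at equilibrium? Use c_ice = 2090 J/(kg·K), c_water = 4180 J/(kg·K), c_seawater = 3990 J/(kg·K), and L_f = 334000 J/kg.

T_f ≈ 55.8 °C

Net heat exchanged in the isolated system is zero:
warm ice to 0 °C: 0.0492·2090·(0 − (-8.69)) = 893.58
  latent heat to melt: 0.0492·334000 = 16433
  warm the meltwater: 205.66 T
  seawater: 1600(T − 73.8)
1805.6 T = 118079 − 17326 = 100753
T ≈ 55.80 °C. Since T > 0 °C, the all-ice-melts assumption holds.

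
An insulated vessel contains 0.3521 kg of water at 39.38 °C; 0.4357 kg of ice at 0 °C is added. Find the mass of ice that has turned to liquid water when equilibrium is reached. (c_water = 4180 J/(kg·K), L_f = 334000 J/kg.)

m_melted ≈ 0.174 kg

Water can give up m c ΔT = 0.3521·4180·39.38 = 57959 J before reaching 0 °C.
Melting all 0.4357 kg of ice would need 0.4357·334000 = 145524 J.
Since 57959 < 145524 J, not all the ice melts; equilibrium is at 0 °C.
m_melted·334000 = 57959  ⇒  m_melted ≈ 0.1735 kg.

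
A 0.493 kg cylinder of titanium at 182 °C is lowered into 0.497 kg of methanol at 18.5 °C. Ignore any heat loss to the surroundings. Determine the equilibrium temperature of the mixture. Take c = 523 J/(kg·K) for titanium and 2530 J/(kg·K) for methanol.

|Q_titanium| = |Q_methanol|:
0.493*523*(182 − T) = 0.497*2530*(T − 18.5)
257.84(182 − T) = 1257.4(T − 18.5)
1515.2 T = 70189  ⇒  T ≈ 46.32 °C

T_f ≈ 46.3 °C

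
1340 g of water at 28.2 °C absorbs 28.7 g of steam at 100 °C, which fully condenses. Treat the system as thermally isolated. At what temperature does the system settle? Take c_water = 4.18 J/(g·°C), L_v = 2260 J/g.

T_f ≈ 41.0 °C

Taking heat into each body as positive, Σ m c ΔT = 0:
condense steam: −28.7×2260 = −64862
  condensed water 100 °C→T: 119.97(T − 100)
  water warms: 1340×4.18×(T − 28.2) = 5601.2(T − 28.2)
5721.2 T = 64862 + 11997 + 157954 = 234812
T ≈ 41.04 °C — below 100 °C, confirming all the steam condensed.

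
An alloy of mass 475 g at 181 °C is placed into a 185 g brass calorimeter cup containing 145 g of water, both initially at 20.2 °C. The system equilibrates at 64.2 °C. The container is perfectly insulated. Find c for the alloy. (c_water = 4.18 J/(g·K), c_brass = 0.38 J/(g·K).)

c ≈ 0.536 J/(g·K)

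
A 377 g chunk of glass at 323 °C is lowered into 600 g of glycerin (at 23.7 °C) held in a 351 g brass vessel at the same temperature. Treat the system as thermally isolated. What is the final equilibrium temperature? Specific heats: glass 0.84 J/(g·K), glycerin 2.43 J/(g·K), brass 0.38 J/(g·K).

T_f ≈ 73.4 °C

With ΣQ=0 the equilibrium temperature is the m·c-weighted mean:
T_f = (316.68×323 + 1458×23.7 + 133.38×23.7) / (316.68 + 1458 + 133.38)
    = 140003 / 1908.1 ≈ 73.37 °C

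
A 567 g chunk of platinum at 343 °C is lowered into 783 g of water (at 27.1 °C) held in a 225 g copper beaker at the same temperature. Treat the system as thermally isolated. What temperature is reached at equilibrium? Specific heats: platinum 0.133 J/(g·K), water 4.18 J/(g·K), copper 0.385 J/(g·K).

Net heat exchanged in the isolated system is zero:
567·0.133·(T − 343) + 783·4.18·(T − 27.1) + 225·0.385·(T − 27.1) = 0
75.41(T − 343) + 3272.9(T − 27.1) + 86.62(T − 27.1) = 0
(75.41 + 3272.9 + 86.62) T = 75.41·343 + 3272.9·27.1 + 86.62·27.1
T ≈ 34.04 °C

T_f ≈ 34.0 °C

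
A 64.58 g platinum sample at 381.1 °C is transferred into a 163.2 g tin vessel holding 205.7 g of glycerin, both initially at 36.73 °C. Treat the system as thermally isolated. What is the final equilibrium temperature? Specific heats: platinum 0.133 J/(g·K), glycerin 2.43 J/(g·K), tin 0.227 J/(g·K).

Taking heat into each body as positive, Σ m c ΔT = 0:
64.58·0.133·(T − 381.1) + 205.7·2.43·(T − 36.73) + 163.2·0.227·(T − 36.73) = 0
8.589(T − 381.1) + 499.85(T − 36.73) + 37.05(T − 36.73) = 0
(8.589 + 499.85 + 37.05) T = 8.589·381.1 + 499.85·36.73 + 37.05·36.73
T = 22994/545.49 ≈ 42.15 °C

T_f ≈ 42.2 °C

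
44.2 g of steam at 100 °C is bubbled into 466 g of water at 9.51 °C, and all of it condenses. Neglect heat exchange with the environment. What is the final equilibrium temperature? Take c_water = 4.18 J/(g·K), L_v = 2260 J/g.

Energy conservation, ΣQ = 0:
latent heat released on condensation: 44.2×2260 = 99892
  condensate cools 100→T: 44.2×4.18×(T − 100) = 184.76(T − 100)
  original water: 1947.9(T − 9.51)
2132.6 T = 99892 + 18476 + 18524 = 136892
T ≈ 64.19 °C (< 100 °C, so full condensation is consistent).

T_f ≈ 64.2 °C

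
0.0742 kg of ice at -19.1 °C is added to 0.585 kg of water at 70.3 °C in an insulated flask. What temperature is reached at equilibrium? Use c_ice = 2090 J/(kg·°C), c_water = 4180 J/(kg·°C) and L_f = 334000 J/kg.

Energy balance with sensible and latent terms:
warm ice to 0 °C: 0.0742×2090×(0 − (-19.1)) = 2962; melt ice: 0.0742×334000 = 24783; meltwater 0→T: 0.0742×4180×T = 310.16 T; water cools: 0.585×4180×(T − 70.3) = 2445.3(T − 70.3)
2755.5 T = 171905 − 27745 = 144160
T ≈ 52.32 °C. Since T > 0 °C, the all-ice-melts assumption holds.

T_f ≈ 52.3 °C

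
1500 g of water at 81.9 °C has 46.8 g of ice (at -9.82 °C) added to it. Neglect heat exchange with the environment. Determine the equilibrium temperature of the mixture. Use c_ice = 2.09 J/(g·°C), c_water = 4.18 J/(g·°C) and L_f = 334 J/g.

Setting the total heat transfer to zero:
warm ice to 0 °C: 46.8×2.09×(0 − (-9.82)) = 960.51; latent heat to melt: 46.8×334 = 15631; meltwater 0→T: 46.8×4.18×T = 195.62 T; water cools: 1500×4.18×(T − 81.9) = 6270(T − 81.9)
6465.6 T = 513513 − 16592 = 496921
T ≈ 76.86 °C (positive, so assuming full melt was valid).

T_f ≈ 76.9 °C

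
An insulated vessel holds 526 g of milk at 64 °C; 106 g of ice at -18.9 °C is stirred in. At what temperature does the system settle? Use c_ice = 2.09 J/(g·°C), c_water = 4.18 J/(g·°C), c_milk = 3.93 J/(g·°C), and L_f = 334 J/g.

Conservation of energy gives ΣQ = 0:
ice -18.9→0 °C: 106·2.09·18.9 = 4187.1
  latent heat to melt: 106·334 = 35404
  warm the meltwater: 443.08 T
  milk cools: 526·3.93·(T − 64) = 2067.2(T − 64)
2510.3 T = 132300 − 39591 = 92708
T ≈ 36.93 °C — above 0 °C, consistent with complete melting.

T_f ≈ 36.9 °C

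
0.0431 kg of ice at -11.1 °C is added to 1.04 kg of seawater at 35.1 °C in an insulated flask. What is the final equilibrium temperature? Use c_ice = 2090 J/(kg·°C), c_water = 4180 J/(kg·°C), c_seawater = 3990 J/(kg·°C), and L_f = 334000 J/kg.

Energy conservation, ΣQ = 0:
ice -11.1→0 °C: 0.0431×2090×11.1 = 999.88
  fusion: m_ice L_f = 0.0431×334000 = 14395
  warm the meltwater: 180.16 T
  seawater cools: 1.04×3990×(T − 35.1) = 4149.6(T − 35.1)
4329.8 T = 145651 − 15395 = 130256
T ≈ 30.08 °C. Since T > 0 °C, the all-ice-melts assumption holds.

T_f ≈ 30.1 °C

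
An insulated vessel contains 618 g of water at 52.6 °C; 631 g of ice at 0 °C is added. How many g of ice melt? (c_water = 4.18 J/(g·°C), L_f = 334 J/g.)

Cooling the water to 0 °C releases 618×4.18×52.6 = 135878 J.
Fully melting the ice requires m_ice L_f = 631×334 = 210754 J.
Since 135878 < 210754 J, not all the ice melts; equilibrium is at 0 °C.
Mass melted = 135878/334 ≈ 406.8 g.

m_melted ≈ 407 g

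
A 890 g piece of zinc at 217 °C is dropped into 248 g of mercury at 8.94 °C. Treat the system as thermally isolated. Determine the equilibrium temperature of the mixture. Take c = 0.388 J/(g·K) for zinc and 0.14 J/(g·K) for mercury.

Conservation of energy gives ΣQ = 0:
890×0.388×(T − 217) + 248×0.14×(T − 8.94) = 0
(345.32 + 34.72) T = 345.32×217 + 34.72×8.94
T ≈ 197.99 °C

T_f ≈ 198.0 °C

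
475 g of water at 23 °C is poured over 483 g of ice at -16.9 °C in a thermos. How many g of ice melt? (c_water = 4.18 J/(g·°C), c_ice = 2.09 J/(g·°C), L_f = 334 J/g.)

Heat available from the water dropping to 0 °C: 475×4.18×23 = 45666 J.
Of that, 483×2.09×16.9 = 17060 J goes to bring the ice to 0 °C, leaving 28606 J.
To melt every bit of ice: 483×334 = 161322 J.
Since 28606 < 161322 J, not all the ice melts; equilibrium is at 0 °C.
m_melt = 28606 / L_f = 85.65 g.

m_melted ≈ 85.6 g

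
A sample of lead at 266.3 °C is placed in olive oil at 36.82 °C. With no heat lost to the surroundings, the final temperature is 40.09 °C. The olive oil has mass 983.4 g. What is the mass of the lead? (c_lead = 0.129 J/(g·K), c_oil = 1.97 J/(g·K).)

m ≈ 217 g

Net heat exchanged in the isolated system is zero:
m×0.129×(40.09 − 266.3) + 983.4×1.97×(40.09 − 36.82) = 0
-29.18 m = -6335
m = -6335/-29.18 ≈ 217.1 g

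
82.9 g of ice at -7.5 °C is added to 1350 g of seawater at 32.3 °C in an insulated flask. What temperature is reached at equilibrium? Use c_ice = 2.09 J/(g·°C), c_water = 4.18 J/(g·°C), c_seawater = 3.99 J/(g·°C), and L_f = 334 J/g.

Sum of m c ΔT and latent-heat terms is zero:
ice -7.5→0 °C: 82.9·2.09·7.5 = 1299.5; latent heat to melt: 82.9·334 = 27689; warm the meltwater: 346.52 T; seawater cools: 1350·3.99·(T − 32.3) = 5386.5(T − 32.3)
5733 T = 173984 − 28988 = 144996
T ≈ 25.29 °C (positive, so assuming full melt was valid).

T_f ≈ 25.3 °C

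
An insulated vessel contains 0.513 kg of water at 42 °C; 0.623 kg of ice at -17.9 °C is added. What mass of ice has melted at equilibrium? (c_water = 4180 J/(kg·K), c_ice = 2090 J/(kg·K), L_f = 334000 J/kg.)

Heat available from the water dropping to 0 °C: 0.513·4180·42 = 90062 J.
Of that, 0.623·2090·17.9 = 23307 J goes to bring the ice to 0 °C, leaving 66755 J.
To melt every bit of ice: 0.623·334000 = 208082 J.
That's not enough to melt it all — equilibrium is at 0 °C with ice remaining.
m_melted·334000 = 66755  ⇒  m_melted ≈ 0.1999 kg.

m_melted ≈ 0.2 kg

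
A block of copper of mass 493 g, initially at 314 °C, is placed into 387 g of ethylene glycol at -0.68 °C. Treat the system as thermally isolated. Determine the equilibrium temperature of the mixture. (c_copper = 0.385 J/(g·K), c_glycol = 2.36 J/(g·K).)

Conservation of energy gives ΣQ = 0:
493·0.385·(T − 314) + 387·2.36·(T − (-0.68)) = 0
189.81(T − 314) + 913.32(T − (-0.68)) = 0
1103.1 T = 58978
T ≈ 53.46 °C

T_f ≈ 53.5 °C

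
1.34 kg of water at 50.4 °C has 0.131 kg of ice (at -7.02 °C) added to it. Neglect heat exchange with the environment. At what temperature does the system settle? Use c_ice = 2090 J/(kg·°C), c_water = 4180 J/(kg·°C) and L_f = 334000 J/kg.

Energy conservation, ΣQ = 0:
ice -7.02→0 °C: 0.131×2090×7.02 = 1922
  fusion: m_ice L_f = 0.131×334000 = 43754
  warm the meltwater: 547.58 T
  water: 5601.2(T − 50.4)
6148.8 T = 282300 − 45676 = 236624
T ≈ 38.48 °C. Since T > 0 °C, the all-ice-melts assumption holds.

T_f ≈ 38.5 °C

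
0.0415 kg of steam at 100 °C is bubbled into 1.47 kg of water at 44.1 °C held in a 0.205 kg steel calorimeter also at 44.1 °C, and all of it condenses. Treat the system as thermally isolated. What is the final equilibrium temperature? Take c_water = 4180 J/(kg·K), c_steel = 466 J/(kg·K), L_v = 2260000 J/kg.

T_f ≈ 60.2 °C

Setting the total heat transfer to zero:
latent heat released on condensation: 0.0415·2260000 = 93790
  condensate cools 100→T: 0.0415·4180·(T − 100) = 173.47(T − 100)
  water warms: 1.47·4180·(T − 44.1) = 6144.6(T − 44.1)
  cup: 95.53(T − 44.1)
6413.6 T = 93790 + 17347 + 275190 = 386327
T ≈ 60.24 °C (< 100 °C, so full condensation is consistent).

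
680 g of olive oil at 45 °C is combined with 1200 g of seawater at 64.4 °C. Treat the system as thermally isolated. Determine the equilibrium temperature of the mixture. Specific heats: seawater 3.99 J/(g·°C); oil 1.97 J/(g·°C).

T_f ≈ 60.2 °C

Taking heat into each body as positive, Σ m c ΔT = 0:
1200·3.99·(T − 64.4) + 680·1.97·(T − 45) = 0
(4788 + 1339.6) T = 4788·64.4 + 1339.6·45
T = 368629 / 6127.6 = 60.2 °C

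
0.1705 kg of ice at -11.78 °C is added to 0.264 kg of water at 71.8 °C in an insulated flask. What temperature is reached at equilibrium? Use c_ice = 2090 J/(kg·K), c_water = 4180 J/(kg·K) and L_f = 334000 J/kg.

T_f ≈ 10.0 °C

Net heat exchanged in the isolated system is zero:
ice -11.78→0 °C: 0.1705×2090×11.78 = 4197.7
  fusion: m_ice L_f = 0.1705×334000 = 56947
  warm the meltwater: 712.69 T
  water: 1103.5(T − 71.8)
1816.2 T = 79233 − 61145 = 18088
T ≈ 9.96 °C (positive, so assuming full melt was valid).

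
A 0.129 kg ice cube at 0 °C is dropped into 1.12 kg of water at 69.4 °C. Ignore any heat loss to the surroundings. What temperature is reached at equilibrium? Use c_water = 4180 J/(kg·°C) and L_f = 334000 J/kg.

Conservation of energy gives ΣQ = 0:
melt ice: 0.129×334000 = 43086
  warm the meltwater: 539.22 T
  water: 4681.6(T − 69.4)
5220.8 T = 324903 − 43086 = 281817
T ≈ 53.98 °C. Since T > 0 °C, the all-ice-melts assumption holds.

T_f ≈ 54.0 °C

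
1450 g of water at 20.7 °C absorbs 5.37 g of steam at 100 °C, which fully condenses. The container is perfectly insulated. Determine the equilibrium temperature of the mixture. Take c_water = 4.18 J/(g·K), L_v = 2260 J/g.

Heat gained plus heat lost sum to zero:
steam→water at 100 °C releases m L_v = 5.37·2260 = 12136
  condensed water 100 °C→T: 22.45(T − 100)
  original water: 6061(T − 20.7)
6083.4 T = 12136 + 2244.7 + 125463 = 139844
T ≈ 22.99 °C (< 100 °C, so full condensation is consistent).

T_f ≈ 23.0 °C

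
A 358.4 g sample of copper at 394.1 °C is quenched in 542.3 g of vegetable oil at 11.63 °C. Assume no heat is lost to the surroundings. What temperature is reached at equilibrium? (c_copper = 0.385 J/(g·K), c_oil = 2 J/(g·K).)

Conservation of energy gives ΣQ = 0:
358.4·0.385·(T − 394.1) + 542.3·2·(T − 11.63) = 0
(137.98 + 1084.6) T = 137.98·394.1 + 1084.6·11.63
T ≈ 54.80 °C

T_f ≈ 54.8 °C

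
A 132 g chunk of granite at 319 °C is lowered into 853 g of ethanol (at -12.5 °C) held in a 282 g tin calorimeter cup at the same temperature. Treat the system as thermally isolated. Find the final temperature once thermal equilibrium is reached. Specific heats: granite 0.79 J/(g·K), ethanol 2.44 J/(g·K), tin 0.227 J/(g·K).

Setting the total heat transfer to zero:
132*0.79*(T − 319) + 853*2.44*(T − (-12.5)) + 282*0.227*(T − (-12.5)) = 0
2249.6 T = 6448.6
T ≈ 2.87 °C

T_f ≈ 2.9 °C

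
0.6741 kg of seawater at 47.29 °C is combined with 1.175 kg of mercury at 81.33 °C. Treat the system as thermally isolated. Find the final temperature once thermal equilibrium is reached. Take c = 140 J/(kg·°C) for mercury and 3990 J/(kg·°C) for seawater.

Net heat exchanged in the isolated system is zero:
1.175·140·(T − 81.33) + 0.6741·3990·(T − 47.29) = 0
164.5(T − 81.33) + 2689.7(T − 47.29) = 0
(164.5 + 2689.7) T = 164.5·81.33 + 2689.7·47.29
T = 140573/2854.2 ≈ 49.25 °C

T_f ≈ 49.3 °C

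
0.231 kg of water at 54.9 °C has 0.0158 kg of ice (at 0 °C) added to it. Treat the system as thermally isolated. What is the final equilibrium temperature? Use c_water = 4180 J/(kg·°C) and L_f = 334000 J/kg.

T_f ≈ 46.3 °C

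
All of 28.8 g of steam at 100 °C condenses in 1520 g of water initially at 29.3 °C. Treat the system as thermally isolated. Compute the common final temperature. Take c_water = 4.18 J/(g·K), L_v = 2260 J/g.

Net heat exchanged in the isolated system is zero:
condense steam: −28.8×2260 = −65088; condensate cools 100→T: 28.8×4.18×(T − 100) = 120.38(T − 100); water warms: 1520×4.18×(T − 29.3) = 6353.6(T − 29.3)
6474 T = 65088 + 12038 + 186160 = 263287
T ≈ 40.67 °C, under the boiling point, so the assumption holds.

T_f ≈ 40.7 °C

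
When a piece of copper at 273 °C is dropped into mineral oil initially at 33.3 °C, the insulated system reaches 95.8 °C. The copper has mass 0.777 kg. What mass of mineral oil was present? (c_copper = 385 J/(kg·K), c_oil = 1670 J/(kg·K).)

Taking heat into each body as positive, Σ m c ΔT = 0:
0.777·385·(95.8 − 273) + m·1670·(95.8 − 33.3) = 0
104375 m = 53008
m = 53008/104375 ≈ 0.5079 kg

m ≈ 0.508 kg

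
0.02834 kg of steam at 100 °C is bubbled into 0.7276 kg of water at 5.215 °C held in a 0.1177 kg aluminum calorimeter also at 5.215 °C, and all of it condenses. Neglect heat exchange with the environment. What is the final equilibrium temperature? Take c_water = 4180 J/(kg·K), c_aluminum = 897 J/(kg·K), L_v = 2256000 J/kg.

T_f ≈ 28.2 °C

Setting the total heat transfer to zero:
steam→water at 100 °C releases m L_v = 0.02834×2256000 = 63935
  condensate cools 100→T: 0.02834×4180×(T − 100) = 118.46(T − 100)
  original water: 3041.4(T − 5.215)
  cup: 105.58(T − 5.215)
3265.4 T = 63935 + 11846 + 16411 = 92192
T ≈ 28.23 °C, under the boiling point, so the assumption holds.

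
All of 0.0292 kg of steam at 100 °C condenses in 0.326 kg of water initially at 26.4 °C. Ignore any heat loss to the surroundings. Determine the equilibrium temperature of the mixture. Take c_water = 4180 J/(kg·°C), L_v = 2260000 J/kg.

T_f ≈ 76.9 °C

Setting the total heat transfer to zero:
condense steam: −0.0292·2260000 = −65992
  condensate cools 100→T: 0.0292·4180·(T − 100) = 122.06(T − 100)
  original water: 1362.7(T − 26.4)
1484.7 T = 65992 + 12206 + 35975 = 114172
T ≈ 76.90 °C, under the boiling point, so the assumption holds.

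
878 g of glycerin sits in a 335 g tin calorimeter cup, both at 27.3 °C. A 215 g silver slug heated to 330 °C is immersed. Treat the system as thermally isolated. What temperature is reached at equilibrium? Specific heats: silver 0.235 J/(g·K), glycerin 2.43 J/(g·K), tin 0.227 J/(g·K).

T_f ≈ 34.1 °C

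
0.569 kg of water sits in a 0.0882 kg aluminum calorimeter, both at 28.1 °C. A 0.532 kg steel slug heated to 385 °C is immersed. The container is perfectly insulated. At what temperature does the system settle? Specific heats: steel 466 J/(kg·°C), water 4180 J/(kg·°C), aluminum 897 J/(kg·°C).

T_f ≈ 60.8 °C

Taking heat into each body as positive, Σ m c ΔT = 0:
0.532×466×(T − 385) + 0.569×4180×(T − 28.1) + 0.0882×897×(T − 28.1) = 0
247.91(T − 385) + 2378.4(T − 28.1) + 79.12(T − 28.1) = 0
2705.4 T = 164503
T ≈ 60.80 °C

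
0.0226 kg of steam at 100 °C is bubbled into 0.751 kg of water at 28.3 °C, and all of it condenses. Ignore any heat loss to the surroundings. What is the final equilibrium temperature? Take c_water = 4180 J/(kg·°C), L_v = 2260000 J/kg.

Energy conservation, ΣQ = 0:
condense steam: −0.0226·2260000 = −51076
  condensed water 100 °C→T: 94.47(T − 100)
  water warms: 0.751·4180·(T − 28.3) = 3139.2(T − 28.3)
3233.6 T = 51076 + 9446.8 + 88839 = 149362
T ≈ 46.19 °C, under the boiling point, so the assumption holds.

T_f ≈ 46.2 °C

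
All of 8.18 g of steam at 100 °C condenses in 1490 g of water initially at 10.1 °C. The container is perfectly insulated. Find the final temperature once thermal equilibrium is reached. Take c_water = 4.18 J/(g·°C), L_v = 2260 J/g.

T_f ≈ 13.5 °C

Taking heat into each body as positive, Σ m c ΔT = 0:
condense steam: −8.18·2260 = −18487; condensed water 100 °C→T: 34.19(T − 100); original water: 6228.2(T − 10.1)
6262.4 T = 18487 + 3419.2 + 62905 = 84811
T ≈ 13.54 °C, under the boiling point, so the assumption holds.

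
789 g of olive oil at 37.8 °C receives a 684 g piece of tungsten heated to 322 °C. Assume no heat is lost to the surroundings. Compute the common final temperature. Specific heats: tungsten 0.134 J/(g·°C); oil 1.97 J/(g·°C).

T_f ≈ 53.6 °C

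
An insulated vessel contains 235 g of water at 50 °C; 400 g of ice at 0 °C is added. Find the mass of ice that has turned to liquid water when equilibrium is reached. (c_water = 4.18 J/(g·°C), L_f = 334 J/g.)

Cooling the water to 0 °C releases 235·4.18·50 = 49115 J.
Fully melting the ice requires m_ice L_f = 400·334 = 133600 J.
That's not enough to melt it all — equilibrium is at 0 °C with ice remaining.
m_melt = 49115 / L_f = 147.1 g.

m_melted ≈ 147 g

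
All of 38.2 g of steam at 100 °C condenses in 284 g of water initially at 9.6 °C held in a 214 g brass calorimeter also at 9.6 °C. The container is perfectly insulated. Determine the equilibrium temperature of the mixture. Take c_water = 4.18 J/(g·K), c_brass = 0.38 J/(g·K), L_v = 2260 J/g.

T_f ≈ 80.2 °C

Sum of m c ΔT and latent-heat terms is zero:
latent heat released on condensation: 38.2·2260 = 86332; condensed water 100 °C→T: 159.68(T − 100); original water: 1187.1(T − 9.6); brass cup: 214·0.38·(T − 9.6) = 81.32(T − 9.6)
1428.1 T = 86332 + 15968 + 12177 = 114477
T ≈ 80.16 °C, under the boiling point, so the assumption holds.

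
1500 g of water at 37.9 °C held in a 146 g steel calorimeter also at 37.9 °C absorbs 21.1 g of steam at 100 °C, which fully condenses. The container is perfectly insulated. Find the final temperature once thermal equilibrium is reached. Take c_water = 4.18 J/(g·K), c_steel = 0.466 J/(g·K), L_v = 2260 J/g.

T_f ≈ 46.2 °C

Energy conservation, ΣQ = 0:
latent heat released on condensation: 21.1·2260 = 47686
  condensate cools 100→T: 21.1·4.18·(T − 100) = 88.2(T − 100)
  water warms: 1500·4.18·(T − 37.9) = 6270(T − 37.9)
  steel cup: 146·0.466·(T − 37.9) = 68.04(T − 37.9)
6426.2 T = 47686 + 8819.8 + 240212 = 296717
T ≈ 46.17 °C, under the boiling point, so the assumption holds.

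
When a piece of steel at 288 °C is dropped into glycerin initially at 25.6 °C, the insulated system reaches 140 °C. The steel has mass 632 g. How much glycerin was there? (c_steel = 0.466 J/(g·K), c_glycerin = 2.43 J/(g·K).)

m ≈ 157 g

Conservation of energy gives ΣQ = 0:
632×0.466×(140 − 288) + m×2.43×(140 − 25.6) = 0
277.99 m = 43588
m = 43588/277.99 ≈ 156.8 g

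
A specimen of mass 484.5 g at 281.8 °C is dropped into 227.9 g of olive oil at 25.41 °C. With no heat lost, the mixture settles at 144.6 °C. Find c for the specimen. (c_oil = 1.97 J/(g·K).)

Heat gained plus heat lost sum to zero:
484.5·c·(144.6 − 281.8) + 227.9·1.97·(144.6 − 25.41) = 0
-66473 c = -53512
c = -53512/-66473 ≈ 0.805 J/(g·K)

c ≈ 0.805 J/(g·K)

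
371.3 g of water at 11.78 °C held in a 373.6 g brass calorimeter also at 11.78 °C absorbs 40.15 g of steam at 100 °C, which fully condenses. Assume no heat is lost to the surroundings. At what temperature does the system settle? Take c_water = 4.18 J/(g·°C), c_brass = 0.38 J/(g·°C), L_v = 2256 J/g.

T_f ≈ 68.4 °C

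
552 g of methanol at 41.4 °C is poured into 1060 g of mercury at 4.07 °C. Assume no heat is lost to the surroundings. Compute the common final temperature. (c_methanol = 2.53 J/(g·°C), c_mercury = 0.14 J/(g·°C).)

T_f ≈ 37.8 °C

Net heat exchanged in the isolated system is zero:
552*2.53*(T − 41.4) + 1060*0.14*(T − 4.07) = 0
1396.6(T − 41.4) + 148.4(T − 4.07) = 0
(1396.6 + 148.4) T = 1396.6*41.4 + 148.4*4.07
T = 58422 / 1545 = 37.8 °C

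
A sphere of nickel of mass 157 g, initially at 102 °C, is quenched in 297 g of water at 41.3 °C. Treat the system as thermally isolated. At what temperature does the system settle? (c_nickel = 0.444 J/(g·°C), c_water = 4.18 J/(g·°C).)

T_f ≈ 44.5 °C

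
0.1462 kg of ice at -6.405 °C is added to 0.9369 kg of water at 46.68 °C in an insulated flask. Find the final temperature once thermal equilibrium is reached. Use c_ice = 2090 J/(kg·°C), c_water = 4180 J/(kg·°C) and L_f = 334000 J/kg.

T_f ≈ 29.2 °C

Sum of m c ΔT and latent-heat terms is zero:
warm ice to 0 °C: 0.1462×2090×(0 − (-6.405)) = 1957.1; latent heat to melt: 0.1462×334000 = 48831; meltwater 0→T: 0.1462×4180×T = 611.12 T; water: 3916.2(T − 46.68)
4527.4 T = 182810 − 50788 = 132022
T ≈ 29.16 °C — above 0 °C, consistent with complete melting.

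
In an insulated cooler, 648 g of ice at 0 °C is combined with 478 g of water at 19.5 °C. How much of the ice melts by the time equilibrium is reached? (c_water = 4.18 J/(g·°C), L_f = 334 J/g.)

m_melted ≈ 117 g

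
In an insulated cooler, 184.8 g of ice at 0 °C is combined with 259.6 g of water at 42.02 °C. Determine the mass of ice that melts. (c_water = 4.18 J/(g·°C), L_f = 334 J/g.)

m_melted ≈ 137 g

Water can give up m c ΔT = 259.6×4.18×42.02 = 45597 J before reaching 0 °C.
Melting all 184.8 g of ice would need 184.8×334 = 61723 J.
45597 J < 61723 J, so only part of the ice melts and the system sits at 0 °C.
m_melt = 45597 / L_f = 136.5 g.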